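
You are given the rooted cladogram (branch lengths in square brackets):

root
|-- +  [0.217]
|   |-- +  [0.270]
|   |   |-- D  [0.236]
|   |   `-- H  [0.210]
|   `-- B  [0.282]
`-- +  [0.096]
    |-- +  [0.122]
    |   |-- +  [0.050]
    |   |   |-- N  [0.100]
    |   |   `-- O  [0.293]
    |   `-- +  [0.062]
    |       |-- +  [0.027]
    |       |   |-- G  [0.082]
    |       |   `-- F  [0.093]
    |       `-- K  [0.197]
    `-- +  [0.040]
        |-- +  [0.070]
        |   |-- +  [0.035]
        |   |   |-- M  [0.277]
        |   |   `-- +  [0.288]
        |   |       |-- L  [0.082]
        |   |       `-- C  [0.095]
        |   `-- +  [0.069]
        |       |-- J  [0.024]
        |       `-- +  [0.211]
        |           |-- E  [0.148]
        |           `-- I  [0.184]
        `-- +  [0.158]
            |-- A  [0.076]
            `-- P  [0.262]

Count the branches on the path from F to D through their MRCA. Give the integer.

8

The MRCA of F and D is the root of the tree.
From F up to that node: 5 branches. From D up to the same node: 3 branches. Total: 5 + 3 = 8.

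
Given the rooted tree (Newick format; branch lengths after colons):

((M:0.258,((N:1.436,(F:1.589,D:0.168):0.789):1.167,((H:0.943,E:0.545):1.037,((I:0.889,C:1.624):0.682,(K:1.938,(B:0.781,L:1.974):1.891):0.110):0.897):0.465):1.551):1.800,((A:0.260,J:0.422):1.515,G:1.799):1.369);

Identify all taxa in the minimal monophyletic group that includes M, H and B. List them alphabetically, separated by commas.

B, C, D, E, F, H, I, K, L, M, N

Tracing M: it sits inside (M,((N,(F,D)),((H,E),((I,C),(K,(B,L)))))).
Tracing H: it sits inside (H,E).
Tracing B: it sits inside (B,L).
The smallest clade enclosing all 3 is (M,((N,(F,D)),((H,E),((I,C),(K,(B,L)))))); the answer is its 11 terminal taxa in alphabetical order.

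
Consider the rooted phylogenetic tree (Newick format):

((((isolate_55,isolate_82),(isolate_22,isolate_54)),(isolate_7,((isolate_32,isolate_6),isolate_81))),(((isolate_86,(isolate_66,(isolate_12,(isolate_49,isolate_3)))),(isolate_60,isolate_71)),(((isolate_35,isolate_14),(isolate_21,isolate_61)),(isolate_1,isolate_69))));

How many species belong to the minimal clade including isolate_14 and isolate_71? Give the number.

13

The MRCA of isolate_14 and isolate_71 is the node subtending (((isolate_86,(isolate_66,(isolate_12,(isolate_49,isolate_3)))),(isolate_60,isolate_71)),(((isolate_35,isolate_14),(isolate_21,isolate_61)),(isolate_1,isolate_69))).
That clade contains 13 terminal taxa: isolate_1, isolate_12, isolate_14, isolate_21, isolate_3, isolate_35, isolate_49, isolate_60, isolate_61, isolate_66, isolate_69, isolate_71, isolate_86.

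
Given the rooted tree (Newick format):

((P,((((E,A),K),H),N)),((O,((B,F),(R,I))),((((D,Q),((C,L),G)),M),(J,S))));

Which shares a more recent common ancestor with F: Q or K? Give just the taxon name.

Q

The MRCA of F and Q subtends ((O,((B,F),(R,I))),((((D,Q),((C,L),G)),M),(J,S))) (13 taxa).
The MRCA of F and K is the root, subtending the entire tree (19 taxa).
The first is nested inside the second, so F shares a more recent common ancestor with Q.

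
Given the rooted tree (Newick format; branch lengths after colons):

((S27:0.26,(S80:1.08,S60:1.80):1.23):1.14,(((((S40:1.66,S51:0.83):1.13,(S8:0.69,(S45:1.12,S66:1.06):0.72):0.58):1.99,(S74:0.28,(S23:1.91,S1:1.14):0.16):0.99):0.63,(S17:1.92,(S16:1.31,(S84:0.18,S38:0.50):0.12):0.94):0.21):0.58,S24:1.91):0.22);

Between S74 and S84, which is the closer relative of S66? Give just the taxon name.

The MRCA of S66 and S74 subtends (((S40,S51),(S8,(S45,S66))),(S74,(S23,S1))) (8 taxa).
The MRCA of S66 and S84 subtends ((((S40,S51),(S8,(S45,S66))),(S74,(S23,S1))),(S17,(S16,(S84,S38)))) (12 taxa).
The first is nested inside the second, so S66 shares a more recent common ancestor with S74.

S74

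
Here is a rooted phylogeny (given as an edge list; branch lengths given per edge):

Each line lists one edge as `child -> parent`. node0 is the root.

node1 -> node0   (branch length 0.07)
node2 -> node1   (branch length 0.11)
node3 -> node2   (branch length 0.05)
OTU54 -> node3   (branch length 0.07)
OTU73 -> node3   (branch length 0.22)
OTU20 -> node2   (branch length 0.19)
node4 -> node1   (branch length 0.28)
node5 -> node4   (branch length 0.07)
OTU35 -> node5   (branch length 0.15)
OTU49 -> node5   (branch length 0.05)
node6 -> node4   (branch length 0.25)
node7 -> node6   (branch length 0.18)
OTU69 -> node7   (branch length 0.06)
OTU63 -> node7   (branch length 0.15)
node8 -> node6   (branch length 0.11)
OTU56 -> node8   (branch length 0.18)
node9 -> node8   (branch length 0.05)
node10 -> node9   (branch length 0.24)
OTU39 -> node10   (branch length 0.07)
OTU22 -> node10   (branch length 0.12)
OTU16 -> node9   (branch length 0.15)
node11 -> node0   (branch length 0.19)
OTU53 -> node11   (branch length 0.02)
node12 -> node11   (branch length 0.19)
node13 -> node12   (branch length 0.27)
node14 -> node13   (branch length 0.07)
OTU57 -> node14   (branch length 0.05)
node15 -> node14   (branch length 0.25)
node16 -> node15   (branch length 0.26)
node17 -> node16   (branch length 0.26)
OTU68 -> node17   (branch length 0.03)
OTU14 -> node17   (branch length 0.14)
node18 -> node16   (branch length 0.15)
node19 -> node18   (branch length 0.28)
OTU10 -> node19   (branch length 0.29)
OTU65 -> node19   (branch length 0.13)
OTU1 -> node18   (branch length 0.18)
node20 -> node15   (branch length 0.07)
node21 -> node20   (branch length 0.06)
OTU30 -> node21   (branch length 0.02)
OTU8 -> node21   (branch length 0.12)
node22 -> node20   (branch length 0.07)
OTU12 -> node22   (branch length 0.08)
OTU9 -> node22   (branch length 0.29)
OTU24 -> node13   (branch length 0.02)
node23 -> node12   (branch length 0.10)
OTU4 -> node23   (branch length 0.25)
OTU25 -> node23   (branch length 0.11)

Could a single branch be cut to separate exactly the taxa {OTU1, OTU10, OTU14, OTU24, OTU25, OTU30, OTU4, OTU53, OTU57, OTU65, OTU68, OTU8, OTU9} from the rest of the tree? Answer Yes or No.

The MRCA of the listed taxa subtends (OTU53,(((OTU57,(((OTU68,OTU14),((OTU10,OTU65),OTU1)),((OTU30,OTU8),(OTU12,OTU9)))),OTU24),(OTU4,OTU25))).
That clade also contains OTU12, which is not in the proposed group, so the group is not monophyletic.

No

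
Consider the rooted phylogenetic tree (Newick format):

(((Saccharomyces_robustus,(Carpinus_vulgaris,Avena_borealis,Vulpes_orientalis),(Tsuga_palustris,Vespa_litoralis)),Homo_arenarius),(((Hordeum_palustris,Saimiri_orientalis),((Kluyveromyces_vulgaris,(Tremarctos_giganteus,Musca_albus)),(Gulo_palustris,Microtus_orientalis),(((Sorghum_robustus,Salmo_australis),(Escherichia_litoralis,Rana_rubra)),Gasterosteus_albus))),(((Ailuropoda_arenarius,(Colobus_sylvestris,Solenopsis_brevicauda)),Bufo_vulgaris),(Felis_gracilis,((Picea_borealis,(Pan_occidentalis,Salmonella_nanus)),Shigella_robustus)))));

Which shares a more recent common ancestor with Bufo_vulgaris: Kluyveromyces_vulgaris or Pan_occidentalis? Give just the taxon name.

Pan_occidentalis

The MRCA of Bufo_vulgaris and Pan_occidentalis subtends (((Ailuropoda_arenarius,(Colobus_sylvestris,Solenopsis_brevicauda)),Bufo_vulgaris),(Felis_gracilis,((Picea_borealis,(Pan_occidentalis,Salmonella_nanus)),Shigella_robustus))) (9 taxa).
The MRCA of Bufo_vulgaris and Kluyveromyces_vulgaris subtends (((Hordeum_palustris,Saimiri_orientalis),((Kluyveromyces_vulgaris,(Tremarctos_giganteus,Musca_albus)),(Gulo_palustris,Microtus_orientalis),(((Sorghum_robustus,Salmo_australis),(Escherichia_litoralis,Rana_rubra)),Gasterosteus_albus))),(((Ailuropoda_arenarius,(Colobus_sylvestris,Solenopsis_brevicauda)),Bufo_vulgaris),(Felis_gracilis,((Picea_borealis,(Pan_occidentalis,Salmonella_nanus)),Shigella_robustus)))) (21 taxa).
The first is nested inside the second, so Bufo_vulgaris shares a more recent common ancestor with Pan_occidentalis.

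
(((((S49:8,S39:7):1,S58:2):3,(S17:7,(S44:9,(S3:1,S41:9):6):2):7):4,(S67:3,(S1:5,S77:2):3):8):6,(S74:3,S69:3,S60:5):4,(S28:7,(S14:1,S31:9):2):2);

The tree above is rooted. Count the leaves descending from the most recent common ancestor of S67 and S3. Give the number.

10

The MRCA of S67 and S3 is the node subtending ((((S49,S39),S58),(S17,(S44,(S3,S41)))),(S67,(S1,S77))).
That clade contains 10 terminal taxa: S1, S17, S3, S39, S41, S44, S49, S58, S67, S77.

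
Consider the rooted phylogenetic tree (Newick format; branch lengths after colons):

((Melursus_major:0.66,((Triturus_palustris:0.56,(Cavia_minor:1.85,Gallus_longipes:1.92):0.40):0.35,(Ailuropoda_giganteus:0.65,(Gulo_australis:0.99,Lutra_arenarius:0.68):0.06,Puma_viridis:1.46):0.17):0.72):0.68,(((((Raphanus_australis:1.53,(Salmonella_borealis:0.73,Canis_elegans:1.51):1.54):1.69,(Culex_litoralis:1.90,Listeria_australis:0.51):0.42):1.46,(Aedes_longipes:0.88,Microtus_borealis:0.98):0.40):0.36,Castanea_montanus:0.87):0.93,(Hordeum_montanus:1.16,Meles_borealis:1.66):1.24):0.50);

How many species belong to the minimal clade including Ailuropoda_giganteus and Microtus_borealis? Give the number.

18

The MRCA of Ailuropoda_giganteus and Microtus_borealis is the root, so the clade is the entire tree.
That clade contains 18 terminal taxa: Aedes_longipes, Ailuropoda_giganteus, Canis_elegans, Castanea_montanus, Cavia_minor, Culex_litoralis, Gallus_longipes, Gulo_australis, Hordeum_montanus, Listeria_australis, Lutra_arenarius, Meles_borealis, Melursus_major, Microtus_borealis, Puma_viridis, Raphanus_australis, Salmonella_borealis, Triturus_palustris.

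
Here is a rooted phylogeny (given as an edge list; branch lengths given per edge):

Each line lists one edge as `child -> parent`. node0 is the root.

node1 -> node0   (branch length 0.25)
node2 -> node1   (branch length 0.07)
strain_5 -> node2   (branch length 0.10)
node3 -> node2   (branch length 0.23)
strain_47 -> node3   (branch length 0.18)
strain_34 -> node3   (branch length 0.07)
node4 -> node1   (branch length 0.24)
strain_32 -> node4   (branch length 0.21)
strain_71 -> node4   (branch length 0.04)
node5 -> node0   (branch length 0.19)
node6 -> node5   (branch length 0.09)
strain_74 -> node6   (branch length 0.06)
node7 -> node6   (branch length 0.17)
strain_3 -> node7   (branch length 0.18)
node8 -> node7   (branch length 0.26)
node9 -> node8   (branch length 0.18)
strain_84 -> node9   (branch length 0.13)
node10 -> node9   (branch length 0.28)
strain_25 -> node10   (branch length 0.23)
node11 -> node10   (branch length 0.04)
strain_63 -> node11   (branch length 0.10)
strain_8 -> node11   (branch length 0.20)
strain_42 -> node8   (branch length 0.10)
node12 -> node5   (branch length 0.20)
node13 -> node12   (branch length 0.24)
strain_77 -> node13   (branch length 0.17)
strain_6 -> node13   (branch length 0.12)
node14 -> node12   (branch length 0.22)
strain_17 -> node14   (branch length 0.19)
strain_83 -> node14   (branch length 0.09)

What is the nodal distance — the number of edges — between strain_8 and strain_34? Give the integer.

The MRCA of strain_8 and strain_34 is the root of the tree.
From strain_8 up to that node: 8 branches. From strain_34 up to the same node: 4 branches. Total: 8 + 4 = 12.

12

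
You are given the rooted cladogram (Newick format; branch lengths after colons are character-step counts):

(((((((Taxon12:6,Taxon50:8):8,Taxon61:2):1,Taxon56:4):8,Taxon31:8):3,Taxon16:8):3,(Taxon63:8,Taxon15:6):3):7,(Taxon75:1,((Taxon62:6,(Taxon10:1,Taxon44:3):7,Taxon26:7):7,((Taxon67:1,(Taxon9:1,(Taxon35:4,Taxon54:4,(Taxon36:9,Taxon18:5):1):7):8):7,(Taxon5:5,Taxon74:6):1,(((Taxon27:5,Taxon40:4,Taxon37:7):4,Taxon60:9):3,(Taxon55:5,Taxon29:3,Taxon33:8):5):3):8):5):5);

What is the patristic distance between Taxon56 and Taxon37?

The path runs Taxon56 → … → MRCA → … → Taxon37; the MRCA is the root of the tree.
Branch lengths along that path: 4 + 8 + 3 + 3 + 7 + 5 + 5 + 8 + 3 + 3 + 4 + 7 = 60.

60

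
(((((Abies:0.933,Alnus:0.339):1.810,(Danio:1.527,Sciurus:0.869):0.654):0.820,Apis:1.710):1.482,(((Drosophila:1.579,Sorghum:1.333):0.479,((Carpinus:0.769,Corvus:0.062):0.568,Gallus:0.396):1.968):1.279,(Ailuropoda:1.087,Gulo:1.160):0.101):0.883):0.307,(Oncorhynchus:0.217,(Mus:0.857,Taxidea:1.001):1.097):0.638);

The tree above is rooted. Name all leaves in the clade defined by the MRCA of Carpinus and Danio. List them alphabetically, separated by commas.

Tracing Carpinus: it sits inside (Carpinus,Corvus).
Tracing Danio: it sits inside (Danio,Sciurus).
The smallest clade enclosing both is ((((Abies,Alnus),(Danio,Sciurus)),Apis),(((Drosophila,Sorghum),((Carpinus,Corvus),Gallus)),(Ailuropoda,Gulo))); the answer is its 12 terminal taxa in alphabetical order.

Abies, Ailuropoda, Alnus, Apis, Carpinus, Corvus, Danio, Drosophila, Gallus, Gulo, Sciurus, Sorghum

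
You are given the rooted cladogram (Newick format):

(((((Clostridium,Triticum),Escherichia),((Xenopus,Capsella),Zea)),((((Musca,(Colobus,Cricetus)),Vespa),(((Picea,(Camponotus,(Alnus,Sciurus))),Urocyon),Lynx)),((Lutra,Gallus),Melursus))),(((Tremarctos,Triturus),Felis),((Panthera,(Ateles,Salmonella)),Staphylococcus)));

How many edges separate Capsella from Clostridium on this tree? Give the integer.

The MRCA of Capsella and Clostridium is the node subtending (((Clostridium,Triticum),Escherichia),((Xenopus,Capsella),Zea)).
From Capsella up to that node: 3 branches. From Clostridium up to the same node: 3 branches. Total: 3 + 3 = 6.

6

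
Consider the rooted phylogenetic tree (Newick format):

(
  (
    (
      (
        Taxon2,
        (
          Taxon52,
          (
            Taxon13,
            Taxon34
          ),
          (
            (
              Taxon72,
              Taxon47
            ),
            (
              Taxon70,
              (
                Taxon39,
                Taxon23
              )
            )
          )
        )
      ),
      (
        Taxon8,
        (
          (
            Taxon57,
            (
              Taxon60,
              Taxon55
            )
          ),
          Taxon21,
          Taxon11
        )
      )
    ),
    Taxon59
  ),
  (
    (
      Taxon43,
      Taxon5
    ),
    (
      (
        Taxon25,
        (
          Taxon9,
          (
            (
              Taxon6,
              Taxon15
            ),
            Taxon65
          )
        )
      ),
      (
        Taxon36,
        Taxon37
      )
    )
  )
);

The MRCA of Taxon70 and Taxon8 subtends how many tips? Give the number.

15

The MRCA of Taxon70 and Taxon8 is the node subtending ((Taxon2,(Taxon52,(Taxon13,Taxon34),((Taxon72,Taxon47),(Taxon70,(Taxon39,Taxon23))))),(Taxon8,((Taxon57,(Taxon60,Taxon55)),Taxon21,Taxon11))).
That clade contains 15 terminal taxa: Taxon11, Taxon13, Taxon2, Taxon21, Taxon23, Taxon34, Taxon39, Taxon47, Taxon52, Taxon55, Taxon57, Taxon60, Taxon70, Taxon72, Taxon8.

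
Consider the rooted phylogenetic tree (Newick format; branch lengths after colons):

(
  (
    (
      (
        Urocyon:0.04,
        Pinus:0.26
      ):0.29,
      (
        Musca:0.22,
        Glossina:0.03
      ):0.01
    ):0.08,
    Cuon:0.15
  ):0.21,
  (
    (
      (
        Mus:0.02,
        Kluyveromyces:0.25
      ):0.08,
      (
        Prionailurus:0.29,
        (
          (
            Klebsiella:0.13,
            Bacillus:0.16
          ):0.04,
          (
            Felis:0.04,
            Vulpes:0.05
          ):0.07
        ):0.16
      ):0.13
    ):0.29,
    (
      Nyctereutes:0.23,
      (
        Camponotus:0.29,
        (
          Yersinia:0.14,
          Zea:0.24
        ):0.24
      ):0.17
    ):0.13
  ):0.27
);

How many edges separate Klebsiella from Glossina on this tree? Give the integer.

The MRCA of Klebsiella and Glossina is the root of the tree.
From Klebsiella up to that node: 6 branches. From Glossina up to the same node: 4 branches. Total: 6 + 4 = 10.

10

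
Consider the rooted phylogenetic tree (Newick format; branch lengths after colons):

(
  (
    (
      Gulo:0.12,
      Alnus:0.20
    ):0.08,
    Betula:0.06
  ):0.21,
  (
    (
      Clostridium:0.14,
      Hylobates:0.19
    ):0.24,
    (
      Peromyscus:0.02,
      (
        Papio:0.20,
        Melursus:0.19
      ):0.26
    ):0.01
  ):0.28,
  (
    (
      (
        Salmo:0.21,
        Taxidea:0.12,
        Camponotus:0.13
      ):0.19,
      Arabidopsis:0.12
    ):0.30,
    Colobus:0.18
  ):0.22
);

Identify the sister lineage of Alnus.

Gulo

Alnus attaches to the tree at the node subtending (Gulo,Alnus).
The other lineage descending from that same node — the sister group — is the single tip Gulo.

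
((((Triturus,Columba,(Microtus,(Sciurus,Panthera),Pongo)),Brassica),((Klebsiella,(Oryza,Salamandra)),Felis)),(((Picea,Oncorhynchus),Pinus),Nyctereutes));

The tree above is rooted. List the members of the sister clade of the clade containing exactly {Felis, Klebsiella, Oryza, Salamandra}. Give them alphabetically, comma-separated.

The clade containing exactly {Felis, Klebsiella, Oryza, Salamandra} attaches to the tree at the node subtending (((Triturus,Columba,(Microtus,(Sciurus,Panthera),Pongo)),Brassica),((Klebsiella,(Oryza,Salamandra)),Felis)).
The other lineage descending from that same node — the sister group — is ((Triturus,Columba,(Microtus,(Sciurus,Panthera),Pongo)),Brassica); its 7 tips in alphabetical order are the answer.

Brassica, Columba, Microtus, Panthera, Pongo, Sciurus, Triturus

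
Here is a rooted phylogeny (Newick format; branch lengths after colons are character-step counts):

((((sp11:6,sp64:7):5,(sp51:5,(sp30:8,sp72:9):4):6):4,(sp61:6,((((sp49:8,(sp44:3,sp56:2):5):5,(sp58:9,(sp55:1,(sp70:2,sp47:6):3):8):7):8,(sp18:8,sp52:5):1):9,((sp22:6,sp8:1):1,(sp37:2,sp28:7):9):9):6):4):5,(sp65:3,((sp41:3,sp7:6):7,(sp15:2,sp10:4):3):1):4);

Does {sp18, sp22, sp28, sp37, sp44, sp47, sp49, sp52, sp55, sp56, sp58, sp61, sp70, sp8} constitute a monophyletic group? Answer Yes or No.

Yes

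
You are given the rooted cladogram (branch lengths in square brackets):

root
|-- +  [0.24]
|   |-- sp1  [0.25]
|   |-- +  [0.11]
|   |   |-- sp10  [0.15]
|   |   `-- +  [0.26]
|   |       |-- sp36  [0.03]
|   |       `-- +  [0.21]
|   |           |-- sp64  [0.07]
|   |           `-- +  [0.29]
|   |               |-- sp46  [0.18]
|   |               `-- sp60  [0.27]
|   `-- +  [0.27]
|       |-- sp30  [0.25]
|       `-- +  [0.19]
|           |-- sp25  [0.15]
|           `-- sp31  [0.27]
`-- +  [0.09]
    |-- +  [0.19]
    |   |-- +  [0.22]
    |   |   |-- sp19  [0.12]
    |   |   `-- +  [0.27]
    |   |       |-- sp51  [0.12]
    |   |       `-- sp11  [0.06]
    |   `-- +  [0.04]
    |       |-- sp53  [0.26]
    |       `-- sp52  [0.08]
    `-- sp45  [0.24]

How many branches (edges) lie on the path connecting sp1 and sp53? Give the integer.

6

The MRCA of sp1 and sp53 is the root of the tree.
From sp1 up to that node: 2 branches. From sp53 up to the same node: 4 branches. Total: 2 + 4 = 6.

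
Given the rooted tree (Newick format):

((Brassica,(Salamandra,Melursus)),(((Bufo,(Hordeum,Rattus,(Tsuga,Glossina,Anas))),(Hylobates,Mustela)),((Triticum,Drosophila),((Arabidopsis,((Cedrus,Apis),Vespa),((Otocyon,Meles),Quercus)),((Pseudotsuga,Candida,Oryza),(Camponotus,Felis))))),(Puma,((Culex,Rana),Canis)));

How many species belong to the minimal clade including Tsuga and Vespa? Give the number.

22

The MRCA of Tsuga and Vespa is the node subtending (((Bufo,(Hordeum,Rattus,(Tsuga,Glossina,Anas))),(Hylobates,Mustela)),((Triticum,Drosophila),((Arabidopsis,((Cedrus,Apis),Vespa),((Otocyon,Meles),Quercus)),((Pseudotsuga,Candida,Oryza),(Camponotus,Felis))))).
That clade contains 22 terminal taxa: Anas, Apis, Arabidopsis, Bufo, Camponotus, Candida, Cedrus, Drosophila, Felis, Glossina, Hordeum, Hylobates, Meles, Mustela, Oryza, Otocyon, Pseudotsuga, Quercus, Rattus, Triticum, Tsuga, Vespa.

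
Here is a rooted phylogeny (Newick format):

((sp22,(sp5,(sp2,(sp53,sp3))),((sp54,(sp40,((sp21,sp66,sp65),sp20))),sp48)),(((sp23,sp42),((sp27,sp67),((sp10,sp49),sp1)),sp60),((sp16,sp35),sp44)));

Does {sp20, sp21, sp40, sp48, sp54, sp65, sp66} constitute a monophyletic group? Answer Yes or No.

The most recent common ancestor of these taxa subtends ((sp54,(sp40,((sp21,sp66,sp65),sp20))),sp48).
That clade has exactly 7 tips — every listed taxon and nothing else — so the group is monophyletic.

Yes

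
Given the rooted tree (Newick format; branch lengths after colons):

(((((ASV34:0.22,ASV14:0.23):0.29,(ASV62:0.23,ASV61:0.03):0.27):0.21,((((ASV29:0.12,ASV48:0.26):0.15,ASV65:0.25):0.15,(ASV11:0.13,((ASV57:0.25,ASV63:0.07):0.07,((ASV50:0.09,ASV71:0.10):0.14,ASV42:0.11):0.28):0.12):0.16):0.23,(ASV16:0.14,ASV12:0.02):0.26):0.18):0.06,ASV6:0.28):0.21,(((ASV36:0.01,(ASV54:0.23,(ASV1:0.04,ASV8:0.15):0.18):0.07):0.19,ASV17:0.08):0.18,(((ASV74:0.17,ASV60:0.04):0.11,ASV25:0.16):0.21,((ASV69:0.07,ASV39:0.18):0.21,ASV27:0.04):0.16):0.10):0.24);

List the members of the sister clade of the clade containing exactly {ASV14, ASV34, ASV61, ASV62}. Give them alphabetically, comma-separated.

ASV11, ASV12, ASV16, ASV29, ASV42, ASV48, ASV50, ASV57, ASV63, ASV65, ASV71

The clade containing exactly {ASV14, ASV34, ASV61, ASV62} attaches to the tree at the node subtending (((ASV34,ASV14),(ASV62,ASV61)),((((ASV29,ASV48),ASV65),(ASV11,((ASV57,ASV63),((ASV50,ASV71),ASV42)))),(ASV16,ASV12))).
The other lineage descending from that same node — the sister group — is ((((ASV29,ASV48),ASV65),(ASV11,((ASV57,ASV63),((ASV50,ASV71),ASV42)))),(ASV16,ASV12)); its 11 tips in alphabetical order are the answer.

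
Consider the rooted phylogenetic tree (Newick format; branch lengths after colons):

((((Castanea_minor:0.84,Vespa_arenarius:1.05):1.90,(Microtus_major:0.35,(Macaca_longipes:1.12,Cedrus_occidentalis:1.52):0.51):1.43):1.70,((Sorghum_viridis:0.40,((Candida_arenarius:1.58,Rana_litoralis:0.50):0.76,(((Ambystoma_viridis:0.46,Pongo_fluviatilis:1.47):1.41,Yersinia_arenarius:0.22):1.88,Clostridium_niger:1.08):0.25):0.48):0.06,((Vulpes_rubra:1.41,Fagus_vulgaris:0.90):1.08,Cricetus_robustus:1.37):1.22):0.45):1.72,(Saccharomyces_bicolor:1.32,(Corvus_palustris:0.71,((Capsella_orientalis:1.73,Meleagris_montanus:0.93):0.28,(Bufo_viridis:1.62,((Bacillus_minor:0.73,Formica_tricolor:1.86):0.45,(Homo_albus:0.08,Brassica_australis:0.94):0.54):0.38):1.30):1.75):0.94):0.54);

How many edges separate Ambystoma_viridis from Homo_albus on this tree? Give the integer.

The MRCA of Ambystoma_viridis and Homo_albus is the root of the tree.
From Ambystoma_viridis up to that node: 8 branches. From Homo_albus up to the same node: 7 branches. Total: 8 + 7 = 15.

15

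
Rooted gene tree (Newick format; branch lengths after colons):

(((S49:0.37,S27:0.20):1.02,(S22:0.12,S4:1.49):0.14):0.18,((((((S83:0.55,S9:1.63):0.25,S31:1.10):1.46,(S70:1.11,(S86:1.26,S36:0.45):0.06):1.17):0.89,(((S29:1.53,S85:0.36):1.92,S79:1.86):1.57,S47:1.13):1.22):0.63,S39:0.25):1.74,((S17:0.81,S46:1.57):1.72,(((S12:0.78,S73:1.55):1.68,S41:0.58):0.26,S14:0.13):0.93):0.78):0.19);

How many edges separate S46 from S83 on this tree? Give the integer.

9

The MRCA of S46 and S83 is the node subtending ((((((S83,S9),S31),(S70,(S86,S36))),(((S29,S85),S79),S47)),S39),((S17,S46),(((S12,S73),S41),S14))).
From S46 up to that node: 3 branches. From S83 up to the same node: 6 branches. Total: 3 + 6 = 9.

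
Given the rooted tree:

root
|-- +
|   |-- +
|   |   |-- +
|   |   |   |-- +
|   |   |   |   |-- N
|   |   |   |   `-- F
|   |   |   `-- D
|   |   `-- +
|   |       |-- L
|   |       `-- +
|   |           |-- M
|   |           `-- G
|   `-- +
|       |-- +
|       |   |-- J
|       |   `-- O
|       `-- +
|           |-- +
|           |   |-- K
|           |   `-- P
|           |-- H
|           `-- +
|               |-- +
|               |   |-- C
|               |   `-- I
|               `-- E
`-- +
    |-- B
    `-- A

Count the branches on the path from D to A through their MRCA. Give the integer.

The MRCA of D and A is the root of the tree.
From D up to that node: 4 branches. From A up to the same node: 2 branches. Total: 4 + 2 = 6.

6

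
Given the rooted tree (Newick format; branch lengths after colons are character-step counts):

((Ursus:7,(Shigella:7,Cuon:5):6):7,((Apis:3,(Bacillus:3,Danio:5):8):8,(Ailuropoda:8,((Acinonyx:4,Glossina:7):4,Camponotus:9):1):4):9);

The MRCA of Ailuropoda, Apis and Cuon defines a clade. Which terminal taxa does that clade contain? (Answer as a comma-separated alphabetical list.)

Tracing Ailuropoda: it sits inside (Ailuropoda,((Acinonyx,Glossina),Camponotus)).
Tracing Apis: it sits inside (Apis,(Bacillus,Danio)).
Tracing Cuon: it sits inside (Shigella,Cuon).
The smallest clade enclosing all 3 is the whole tree (their MRCA is the root), so the answer is all 10 tips in alphabetical order.

Acinonyx, Ailuropoda, Apis, Bacillus, Camponotus, Cuon, Danio, Glossina, Shigella, Ursus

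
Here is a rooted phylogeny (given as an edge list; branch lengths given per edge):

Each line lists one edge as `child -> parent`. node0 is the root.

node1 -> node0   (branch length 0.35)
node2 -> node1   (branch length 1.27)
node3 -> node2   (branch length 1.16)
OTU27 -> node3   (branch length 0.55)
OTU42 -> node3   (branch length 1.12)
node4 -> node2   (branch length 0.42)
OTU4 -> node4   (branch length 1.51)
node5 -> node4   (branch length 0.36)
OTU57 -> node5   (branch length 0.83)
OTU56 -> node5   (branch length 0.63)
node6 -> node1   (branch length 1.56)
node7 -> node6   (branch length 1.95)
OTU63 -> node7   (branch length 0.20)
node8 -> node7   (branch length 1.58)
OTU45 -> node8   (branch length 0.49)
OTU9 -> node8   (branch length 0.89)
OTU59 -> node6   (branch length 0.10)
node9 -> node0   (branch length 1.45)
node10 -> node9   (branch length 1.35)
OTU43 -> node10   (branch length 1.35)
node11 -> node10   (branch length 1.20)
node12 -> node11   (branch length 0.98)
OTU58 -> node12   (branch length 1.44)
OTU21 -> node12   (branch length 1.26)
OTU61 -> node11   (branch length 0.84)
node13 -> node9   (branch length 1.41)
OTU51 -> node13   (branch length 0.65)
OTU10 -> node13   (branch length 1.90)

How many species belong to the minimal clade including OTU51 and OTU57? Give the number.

15

The MRCA of OTU51 and OTU57 is the root, so the clade is the entire tree.
That clade contains 15 terminal taxa: OTU10, OTU21, OTU27, OTU4, OTU42, OTU43, OTU45, OTU51, OTU56, OTU57, OTU58, OTU59, OTU61, OTU63, OTU9.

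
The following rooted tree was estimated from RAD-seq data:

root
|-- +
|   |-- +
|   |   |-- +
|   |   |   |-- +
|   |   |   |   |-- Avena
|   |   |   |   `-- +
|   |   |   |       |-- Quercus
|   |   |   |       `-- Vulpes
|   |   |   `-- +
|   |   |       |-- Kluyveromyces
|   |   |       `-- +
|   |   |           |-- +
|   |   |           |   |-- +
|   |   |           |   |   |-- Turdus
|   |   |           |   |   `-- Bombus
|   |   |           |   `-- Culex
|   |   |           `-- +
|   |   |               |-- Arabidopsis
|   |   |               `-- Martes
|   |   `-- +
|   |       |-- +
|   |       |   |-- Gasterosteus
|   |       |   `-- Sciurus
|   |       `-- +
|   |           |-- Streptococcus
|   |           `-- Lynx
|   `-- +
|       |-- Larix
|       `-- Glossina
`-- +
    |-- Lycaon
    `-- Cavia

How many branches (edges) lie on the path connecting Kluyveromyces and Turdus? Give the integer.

The MRCA of Kluyveromyces and Turdus is the node subtending (Kluyveromyces,(((Turdus,Bombus),Culex),(Arabidopsis,Martes))).
From Kluyveromyces up to that node: 1 branch. From Turdus up to the same node: 4 branches. Total: 1 + 4 = 5.

5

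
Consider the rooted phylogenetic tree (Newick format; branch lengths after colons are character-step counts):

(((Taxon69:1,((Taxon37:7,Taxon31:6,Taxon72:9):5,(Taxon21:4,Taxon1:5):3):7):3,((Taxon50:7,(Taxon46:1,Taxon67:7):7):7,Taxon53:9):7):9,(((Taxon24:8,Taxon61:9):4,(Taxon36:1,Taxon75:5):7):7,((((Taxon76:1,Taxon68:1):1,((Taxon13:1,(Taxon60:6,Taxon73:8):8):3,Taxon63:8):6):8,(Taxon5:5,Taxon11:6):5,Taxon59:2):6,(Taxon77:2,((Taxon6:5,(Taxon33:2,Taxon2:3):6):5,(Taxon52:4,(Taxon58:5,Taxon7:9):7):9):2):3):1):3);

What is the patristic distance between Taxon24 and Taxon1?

49

The path runs Taxon24 → … → MRCA → … → Taxon1; the MRCA is the root of the tree.
Branch lengths along that path: 8 + 4 + 7 + 3 + 9 + 3 + 7 + 3 + 5 = 49.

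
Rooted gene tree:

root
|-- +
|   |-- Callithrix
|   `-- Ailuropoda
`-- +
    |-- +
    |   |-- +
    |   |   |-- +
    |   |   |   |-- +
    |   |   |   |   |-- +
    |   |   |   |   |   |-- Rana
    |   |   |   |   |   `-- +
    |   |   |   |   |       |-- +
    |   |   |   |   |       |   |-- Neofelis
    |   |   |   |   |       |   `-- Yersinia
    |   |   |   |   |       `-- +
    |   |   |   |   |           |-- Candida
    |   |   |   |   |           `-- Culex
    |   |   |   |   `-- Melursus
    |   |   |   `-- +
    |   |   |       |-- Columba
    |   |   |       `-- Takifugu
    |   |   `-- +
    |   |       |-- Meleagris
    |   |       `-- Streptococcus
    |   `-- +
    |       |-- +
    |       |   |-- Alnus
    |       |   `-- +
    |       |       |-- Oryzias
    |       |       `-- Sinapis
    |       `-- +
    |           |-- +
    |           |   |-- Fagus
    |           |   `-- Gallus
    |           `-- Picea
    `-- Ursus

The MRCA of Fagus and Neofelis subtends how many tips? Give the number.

The MRCA of Fagus and Neofelis is the node subtending (((((Rana,((Neofelis,Yersinia),(Candida,Culex))),Melursus),(Columba,Takifugu)),(Meleagris,Streptococcus)),((Alnus,(Oryzias,Sinapis)),((Fagus,Gallus),Picea))).
That clade contains 16 terminal taxa: Alnus, Candida, Columba, Culex, Fagus, Gallus, Meleagris, Melursus, Neofelis, Oryzias, Picea, Rana, Sinapis, Streptococcus, Takifugu, Yersinia.

16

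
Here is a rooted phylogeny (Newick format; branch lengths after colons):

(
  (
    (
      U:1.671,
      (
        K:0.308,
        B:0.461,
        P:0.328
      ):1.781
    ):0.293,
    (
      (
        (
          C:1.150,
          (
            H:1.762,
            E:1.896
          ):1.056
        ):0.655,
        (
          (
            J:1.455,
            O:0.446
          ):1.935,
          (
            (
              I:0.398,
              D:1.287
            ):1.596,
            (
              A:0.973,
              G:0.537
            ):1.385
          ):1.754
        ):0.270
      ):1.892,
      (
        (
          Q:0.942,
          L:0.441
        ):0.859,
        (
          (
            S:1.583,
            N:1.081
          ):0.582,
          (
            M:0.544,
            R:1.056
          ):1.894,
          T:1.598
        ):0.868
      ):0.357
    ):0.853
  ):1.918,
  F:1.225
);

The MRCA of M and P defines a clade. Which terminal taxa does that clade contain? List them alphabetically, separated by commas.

Tracing M: it sits inside (M,R).
Tracing P: it sits inside (K,B,P).
The smallest clade enclosing both is ((U,(K,B,P)),(((C,(H,E)),((J,O),((I,D),(A,G)))),((Q,L),((S,N),(M,R),T)))); the answer is its 20 terminal taxa in alphabetical order.

A, B, C, D, E, G, H, I, J, K, L, M, N, O, P, Q, R, S, T, U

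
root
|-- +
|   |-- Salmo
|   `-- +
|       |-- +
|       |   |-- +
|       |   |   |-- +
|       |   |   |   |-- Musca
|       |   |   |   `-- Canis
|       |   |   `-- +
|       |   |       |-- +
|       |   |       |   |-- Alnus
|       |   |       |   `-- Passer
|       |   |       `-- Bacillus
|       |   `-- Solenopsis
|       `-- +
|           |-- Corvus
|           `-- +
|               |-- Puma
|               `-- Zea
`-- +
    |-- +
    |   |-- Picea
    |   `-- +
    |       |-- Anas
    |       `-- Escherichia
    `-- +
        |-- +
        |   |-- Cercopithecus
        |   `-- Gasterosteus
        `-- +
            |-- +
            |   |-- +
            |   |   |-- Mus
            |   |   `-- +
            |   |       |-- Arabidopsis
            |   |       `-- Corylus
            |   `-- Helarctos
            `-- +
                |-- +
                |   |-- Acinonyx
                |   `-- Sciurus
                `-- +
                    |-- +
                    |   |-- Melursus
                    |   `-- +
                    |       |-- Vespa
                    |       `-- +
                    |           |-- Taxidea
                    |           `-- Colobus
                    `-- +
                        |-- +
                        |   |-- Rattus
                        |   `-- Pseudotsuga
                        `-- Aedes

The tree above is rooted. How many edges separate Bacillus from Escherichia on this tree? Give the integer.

The MRCA of Bacillus and Escherichia is the root of the tree.
From Bacillus up to that node: 6 branches. From Escherichia up to the same node: 4 branches. Total: 6 + 4 = 10.

10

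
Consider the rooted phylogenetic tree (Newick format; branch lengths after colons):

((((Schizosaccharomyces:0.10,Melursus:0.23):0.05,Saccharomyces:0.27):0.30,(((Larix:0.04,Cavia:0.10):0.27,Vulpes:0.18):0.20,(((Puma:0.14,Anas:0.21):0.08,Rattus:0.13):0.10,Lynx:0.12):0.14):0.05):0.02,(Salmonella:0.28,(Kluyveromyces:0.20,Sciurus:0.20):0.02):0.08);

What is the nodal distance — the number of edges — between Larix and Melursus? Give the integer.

7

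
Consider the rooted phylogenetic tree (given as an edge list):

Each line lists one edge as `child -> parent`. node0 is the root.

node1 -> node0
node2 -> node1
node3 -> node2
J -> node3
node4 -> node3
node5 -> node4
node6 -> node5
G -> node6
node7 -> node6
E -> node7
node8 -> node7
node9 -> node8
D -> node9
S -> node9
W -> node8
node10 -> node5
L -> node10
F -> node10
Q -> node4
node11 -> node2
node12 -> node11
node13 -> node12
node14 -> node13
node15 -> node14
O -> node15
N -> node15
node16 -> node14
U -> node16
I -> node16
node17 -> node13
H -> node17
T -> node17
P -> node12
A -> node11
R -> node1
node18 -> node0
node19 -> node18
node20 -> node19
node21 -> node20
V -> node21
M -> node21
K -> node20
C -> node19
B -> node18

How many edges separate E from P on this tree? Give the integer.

The MRCA of E and P is the node subtending ((J,(((G,(E,((D,S),W))),(L,F)),Q)),(((((O,N),(U,I)),(H,T)),P),A)).
From E up to that node: 6 branches. From P up to the same node: 3 branches. Total: 6 + 3 = 9.

9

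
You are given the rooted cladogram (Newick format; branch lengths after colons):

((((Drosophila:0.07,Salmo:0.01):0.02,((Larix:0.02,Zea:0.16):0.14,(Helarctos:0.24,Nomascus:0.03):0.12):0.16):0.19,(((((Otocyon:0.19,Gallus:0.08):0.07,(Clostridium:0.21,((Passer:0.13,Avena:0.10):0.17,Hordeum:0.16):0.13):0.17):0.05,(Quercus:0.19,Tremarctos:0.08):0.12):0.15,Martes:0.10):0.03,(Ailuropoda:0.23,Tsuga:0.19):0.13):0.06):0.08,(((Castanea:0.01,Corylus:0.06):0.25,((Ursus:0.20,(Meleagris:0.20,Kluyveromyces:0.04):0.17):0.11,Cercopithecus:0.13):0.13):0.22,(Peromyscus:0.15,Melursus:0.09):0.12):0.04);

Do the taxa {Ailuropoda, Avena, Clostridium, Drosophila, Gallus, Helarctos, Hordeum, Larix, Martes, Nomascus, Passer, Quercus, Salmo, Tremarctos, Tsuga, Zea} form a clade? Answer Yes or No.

The MRCA of the listed taxa subtends (((Drosophila,Salmo),((Larix,Zea),(Helarctos,Nomascus))),(((((Otocyon,Gallus),(Clostridium,((Passer,Avena),Hordeum))),(Quercus,Tremarctos)),Martes),(Ailuropoda,Tsuga))).
That clade also contains Otocyon, which is not in the proposed group, so the group is not monophyletic.

No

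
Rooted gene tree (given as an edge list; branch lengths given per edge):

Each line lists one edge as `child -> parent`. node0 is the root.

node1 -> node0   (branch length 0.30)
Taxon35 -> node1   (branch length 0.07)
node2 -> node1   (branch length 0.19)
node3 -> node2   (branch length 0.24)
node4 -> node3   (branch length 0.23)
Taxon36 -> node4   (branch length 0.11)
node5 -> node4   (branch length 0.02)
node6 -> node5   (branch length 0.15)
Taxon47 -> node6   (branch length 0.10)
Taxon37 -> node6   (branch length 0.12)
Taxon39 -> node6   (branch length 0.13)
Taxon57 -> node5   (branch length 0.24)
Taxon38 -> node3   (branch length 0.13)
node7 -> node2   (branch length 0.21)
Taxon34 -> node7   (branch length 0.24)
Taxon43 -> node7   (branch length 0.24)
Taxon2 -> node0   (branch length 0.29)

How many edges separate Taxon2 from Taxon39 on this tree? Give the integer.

8

The MRCA of Taxon2 and Taxon39 is the root of the tree.
From Taxon2 up to that node: 1 branch. From Taxon39 up to the same node: 7 branches. Total: 1 + 7 = 8.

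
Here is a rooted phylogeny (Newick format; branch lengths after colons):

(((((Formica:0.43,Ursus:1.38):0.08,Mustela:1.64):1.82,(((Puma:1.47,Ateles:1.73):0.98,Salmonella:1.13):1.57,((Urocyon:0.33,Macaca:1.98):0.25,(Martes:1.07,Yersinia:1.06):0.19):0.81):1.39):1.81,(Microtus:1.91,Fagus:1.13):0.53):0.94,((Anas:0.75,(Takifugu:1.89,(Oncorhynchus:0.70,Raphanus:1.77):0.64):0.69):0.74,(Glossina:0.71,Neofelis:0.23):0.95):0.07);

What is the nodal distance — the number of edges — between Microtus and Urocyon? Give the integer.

The MRCA of Microtus and Urocyon is the node subtending ((((Formica,Ursus),Mustela),(((Puma,Ateles),Salmonella),((Urocyon,Macaca),(Martes,Yersinia)))),(Microtus,Fagus)).
From Microtus up to that node: 2 branches. From Urocyon up to the same node: 5 branches. Total: 2 + 5 = 7.

7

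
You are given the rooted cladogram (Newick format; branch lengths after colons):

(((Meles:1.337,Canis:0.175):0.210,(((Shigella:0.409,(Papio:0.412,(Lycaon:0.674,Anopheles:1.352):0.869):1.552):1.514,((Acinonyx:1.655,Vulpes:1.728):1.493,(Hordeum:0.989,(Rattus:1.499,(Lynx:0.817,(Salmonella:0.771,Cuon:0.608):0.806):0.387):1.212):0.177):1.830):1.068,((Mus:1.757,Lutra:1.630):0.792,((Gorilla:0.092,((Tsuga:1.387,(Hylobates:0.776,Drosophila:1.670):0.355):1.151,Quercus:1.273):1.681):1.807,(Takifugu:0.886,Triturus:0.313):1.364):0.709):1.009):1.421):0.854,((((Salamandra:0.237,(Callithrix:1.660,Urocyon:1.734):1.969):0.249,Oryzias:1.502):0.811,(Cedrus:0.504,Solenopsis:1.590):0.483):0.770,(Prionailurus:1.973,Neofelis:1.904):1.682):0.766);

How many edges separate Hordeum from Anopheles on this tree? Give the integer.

The MRCA of Hordeum and Anopheles is the node subtending ((Shigella,(Papio,(Lycaon,Anopheles))),((Acinonyx,Vulpes),(Hordeum,(Rattus,(Lynx,(Salmonella,Cuon)))))).
From Hordeum up to that node: 3 branches. From Anopheles up to the same node: 4 branches. Total: 3 + 4 = 7.

7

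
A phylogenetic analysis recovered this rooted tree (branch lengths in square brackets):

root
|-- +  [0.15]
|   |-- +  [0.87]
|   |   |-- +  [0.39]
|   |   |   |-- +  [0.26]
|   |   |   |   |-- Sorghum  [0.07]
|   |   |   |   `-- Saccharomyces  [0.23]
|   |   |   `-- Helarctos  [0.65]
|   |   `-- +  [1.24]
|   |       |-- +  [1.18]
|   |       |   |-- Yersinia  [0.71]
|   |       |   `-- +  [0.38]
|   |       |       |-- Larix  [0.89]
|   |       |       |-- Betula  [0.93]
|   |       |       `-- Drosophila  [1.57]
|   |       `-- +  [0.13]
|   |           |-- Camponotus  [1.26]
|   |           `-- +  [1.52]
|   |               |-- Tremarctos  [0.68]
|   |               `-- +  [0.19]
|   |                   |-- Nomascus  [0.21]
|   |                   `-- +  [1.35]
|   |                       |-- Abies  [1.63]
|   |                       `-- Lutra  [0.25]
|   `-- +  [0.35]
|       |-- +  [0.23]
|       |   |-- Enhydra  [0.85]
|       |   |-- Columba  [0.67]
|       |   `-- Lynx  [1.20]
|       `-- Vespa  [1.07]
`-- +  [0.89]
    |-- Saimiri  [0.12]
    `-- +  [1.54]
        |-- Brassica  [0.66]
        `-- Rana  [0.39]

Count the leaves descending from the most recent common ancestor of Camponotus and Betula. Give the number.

9

The MRCA of Camponotus and Betula is the node subtending ((Yersinia,(Larix,Betula,Drosophila)),(Camponotus,(Tremarctos,(Nomascus,(Abies,Lutra))))).
That clade contains 9 terminal taxa: Abies, Betula, Camponotus, Drosophila, Larix, Lutra, Nomascus, Tremarctos, Yersinia.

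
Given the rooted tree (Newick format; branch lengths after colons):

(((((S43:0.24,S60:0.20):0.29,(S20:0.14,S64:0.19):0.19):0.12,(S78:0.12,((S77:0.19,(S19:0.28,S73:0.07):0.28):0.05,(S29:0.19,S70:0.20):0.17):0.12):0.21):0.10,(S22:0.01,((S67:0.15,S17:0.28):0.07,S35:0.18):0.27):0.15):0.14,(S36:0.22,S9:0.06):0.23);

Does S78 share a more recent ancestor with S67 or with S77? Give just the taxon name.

The MRCA of S78 and S77 subtends (S78,((S77,(S19,S73)),(S29,S70))) (6 taxa).
The MRCA of S78 and S67 subtends ((((S43,S60),(S20,S64)),(S78,((S77,(S19,S73)),(S29,S70)))),(S22,((S67,S17),S35))) (14 taxa).
The first is nested inside the second, so S78 shares a more recent common ancestor with S77.

S77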